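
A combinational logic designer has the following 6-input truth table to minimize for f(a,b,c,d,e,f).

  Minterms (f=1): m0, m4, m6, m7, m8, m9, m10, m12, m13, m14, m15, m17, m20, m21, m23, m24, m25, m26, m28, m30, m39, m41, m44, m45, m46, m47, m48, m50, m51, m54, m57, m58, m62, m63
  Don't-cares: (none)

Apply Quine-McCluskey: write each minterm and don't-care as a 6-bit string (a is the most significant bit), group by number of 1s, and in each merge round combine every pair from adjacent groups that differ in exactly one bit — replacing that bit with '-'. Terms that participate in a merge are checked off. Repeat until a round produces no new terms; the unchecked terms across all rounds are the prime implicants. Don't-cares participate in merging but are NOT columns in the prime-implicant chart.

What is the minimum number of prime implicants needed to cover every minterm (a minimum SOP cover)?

13

Round 0: 000000✓ 000100✓ 000110✓ 000111✓ 001000✓ 001001✓ 001010✓ 001100✓ 001101✓ 001110✓ 001111✓ 010001✓ 010100✓ 010101✓ 010111✓ 011000✓ 011001✓ 011010✓ 011100✓ 011110✓ 100111✓ 101001✓ 101100✓ 101101✓ 101110✓ 101111✓ 110000✓ 110010✓ 110011✓ 110110✓ 111001✓ 111010✓ 111110✓ 111111✓
Round 1: -00111✓ -01001✓ -01100✓ -01101✓ -01110✓ -01111✓ -11001✓ -11010✓ -11110✓ 0-0100✓ 0-0111 0-1000✓ 0-1001✓ 0-1010✓ 0-1100✓ 0-1110✓ 00-000✓ 00-100✓ 00-110✓ 00-111✓ 000-00✓ 0001-0✓ 00011-✓ 001-00✓ 001-01✓ 001-10✓ 0010-0✓ 00100-✓ 0011-0✓ 0011-1✓ 00110-✓ 00111-✓ 01-001 01-100✓ 010-01 0101-1 01010- 011-00✓ 011-10✓ 0110-0✓ 01100-✓ 0111-0✓ 1-1001✓ 1-1110✓ 1-1111✓ 10-111✓ 101-01✓ 1011-0✓ 1011-1✓ 10110-✓ 10111-✓ 11-010✓ 11-110✓ 110-10✓ 1100-0 11001- 111-10✓ 11111-✓
Round 2: --1001 --1110 -0-111 -01-01 -011-0✓ -011-1✓ -0110-✓ -0111-✓ -11-10 0--100 0-1-00✓ 0-1-10✓ 0-10-0✓ 0-100- 0-11-0✓ 00--00 00-1-0 00-11- 001--0✓ 001-0- 0011--✓ 011--0✓ 1-111- 1011--✓ 11--10
Round 3: -011-- 0-1--0
PIs = {--1001, --1110, -0-111, -01-01, -011--, -11-10, 0--100, 0-0111, 0-1--0, 0-100-, 00--00, 00-1-0, 00-11-, 001-0-, 01-001, 010-01, 0101-1, 01010-, 1-111-, 11--10, 1100-0, 11001-}
Coverage chart:
  m0: 00--00 ←essential
  m4: 0--100,00--00,00-1-0
  m6: 00-1-0,00-11-
  m7: -0-111,0-0111,00-11-
  m8: 0-1--0,0-100-,00--00,001-0-
  m9: --1001,-01-01,0-100-,001-0-
  m10: 0-1--0 ←essential
  m12: -011--,0--100,0-1--0,00--00,00-1-0,001-0-
  m13: -01-01,-011--,001-0-
  m14: --1110,-011--,0-1--0,00-1-0,00-11-
  m15: -0-111,-011--,00-11-
  m17: 01-001,010-01
  m20: 0--100,01010-
  m21: 010-01,0101-1,01010-
  m23: 0-0111,0101-1
  m24: 0-1--0,0-100-
  m25: --1001,0-100-,01-001
  m26: -11-10,0-1--0
  m28: 0--100,0-1--0
  m30: --1110,-11-10,0-1--0
  m39: -0-111 ←essential
  m41: --1001,-01-01
  m44: -011-- ←essential
  m45: -01-01,-011--
  m46: --1110,-011--,1-111-
  m47: -0-111,-011--,1-111-
  m48: 1100-0 ←essential
  m50: 11--10,1100-0,11001-
  m51: 11001- ←essential
  m54: 11--10 ←essential
  m57: --1001 ←essential
  m58: -11-10,11--10
  m62: --1110,-11-10,1-111-,11--10
  m63: 1-111- ←essential
Essential: --1001, -0-111, -011--, 0-1--0, 00--00, 1-111-, 11--10, 1100-0, 11001-
Petrick residual → 0--100, 0-0111, 00-1-0, 010-01
Min cover (13 terms): cd'e'f + b'def + b'cd + a'de'f' + a'c'def + a'cf' + a'b'e'f' + a'b'df' + a'bc'e'f + acde + abef' + abc'd'f' + abc'd'e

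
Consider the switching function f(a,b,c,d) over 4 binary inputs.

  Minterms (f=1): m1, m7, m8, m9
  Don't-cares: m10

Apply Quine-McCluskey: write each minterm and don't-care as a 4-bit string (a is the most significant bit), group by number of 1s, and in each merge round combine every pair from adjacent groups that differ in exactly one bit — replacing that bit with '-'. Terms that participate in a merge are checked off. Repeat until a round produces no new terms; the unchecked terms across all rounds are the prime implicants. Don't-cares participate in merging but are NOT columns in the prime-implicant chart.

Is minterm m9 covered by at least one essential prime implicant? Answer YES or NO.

YES

[col 0] 0001*, 0111, 1000*, 1001*, 1010*
[col 1] -001, 10-0, 100-
Prime implicants: -001, 0111, 10-0, 100-
PI chart (minterm → PIs covering it):
  1 | -001  (sole → essential)
  7 | 0111  (sole → essential)
  8 | 10-0,100-
  9 | -001,100-
Essential prime implicants: -001, 0111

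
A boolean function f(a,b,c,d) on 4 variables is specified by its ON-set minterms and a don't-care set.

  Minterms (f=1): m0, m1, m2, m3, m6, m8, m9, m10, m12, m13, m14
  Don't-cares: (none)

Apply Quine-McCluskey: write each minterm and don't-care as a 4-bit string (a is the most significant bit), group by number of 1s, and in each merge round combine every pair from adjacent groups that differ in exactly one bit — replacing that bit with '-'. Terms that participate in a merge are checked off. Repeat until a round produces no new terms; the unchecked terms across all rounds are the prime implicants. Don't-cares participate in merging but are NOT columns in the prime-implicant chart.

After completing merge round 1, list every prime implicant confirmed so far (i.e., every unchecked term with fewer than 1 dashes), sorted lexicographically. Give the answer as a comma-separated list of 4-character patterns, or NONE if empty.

NONE

Round 0: 0000✓ 0001✓ 0010✓ 0011✓ 0110✓ 1000✓ 1001✓ 1010✓ 1100✓ 1101✓ 1110✓
Round 1: -000✓ -001✓ -010✓ -110✓ 0-10✓ 00-0✓ 00-1✓ 000-✓ 001-✓ 1-00✓ 1-01✓ 1-10✓ 10-0✓ 100-✓ 11-0✓ 110-✓
Round 2: --10 -0-0 -00- 00-- 1--0 1-0-
PIs = {--10, -0-0, -00-, 00--, 1--0, 1-0-}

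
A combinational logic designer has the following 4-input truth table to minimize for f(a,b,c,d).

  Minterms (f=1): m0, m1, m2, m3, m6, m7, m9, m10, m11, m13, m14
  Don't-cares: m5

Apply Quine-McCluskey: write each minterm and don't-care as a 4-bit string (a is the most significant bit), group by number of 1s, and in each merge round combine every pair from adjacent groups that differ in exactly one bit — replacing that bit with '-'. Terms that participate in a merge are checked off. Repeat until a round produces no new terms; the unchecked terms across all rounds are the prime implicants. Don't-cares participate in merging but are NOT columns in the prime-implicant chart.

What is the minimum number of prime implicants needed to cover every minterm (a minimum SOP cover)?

5

Round 0: 0000✓ 0001✓ 0010✓ 0011✓ 0101✓ 0110✓ 0111✓ 1001✓ 1010✓ 1011✓ 1101✓ 1110✓
Round 1: -001✓ -010✓ -011✓ -101✓ -110✓ 0-01✓ 0-10✓ 0-11✓ 00-0✓ 00-1✓ 000-✓ 001-✓ 01-1✓ 011-✓ 1-01✓ 1-10✓ 10-1✓ 101-✓
Round 2: --01 --10 -0-1 -01- 0--1 0-1- 00--
PIs = {--01, --10, -0-1, -01-, 0--1, 0-1-, 00--}
Coverage chart:
  m0: 00-- ←essential
  m1: --01,-0-1,0--1,00--
  m2: --10,-01-,0-1-,00--
  m3: -0-1,-01-,0--1,0-1-,00--
  m6: --10,0-1-
  m7: 0--1,0-1-
  m9: --01,-0-1
  m10: --10,-01-
  m11: -0-1,-01-
  m13: --01 ←essential
  m14: --10 ←essential
Essential: --01, --10, 00--
Petrick residual → -0-1, 0--1
Min cover (5 terms): c'd + cd' + b'd + a'd + a'b'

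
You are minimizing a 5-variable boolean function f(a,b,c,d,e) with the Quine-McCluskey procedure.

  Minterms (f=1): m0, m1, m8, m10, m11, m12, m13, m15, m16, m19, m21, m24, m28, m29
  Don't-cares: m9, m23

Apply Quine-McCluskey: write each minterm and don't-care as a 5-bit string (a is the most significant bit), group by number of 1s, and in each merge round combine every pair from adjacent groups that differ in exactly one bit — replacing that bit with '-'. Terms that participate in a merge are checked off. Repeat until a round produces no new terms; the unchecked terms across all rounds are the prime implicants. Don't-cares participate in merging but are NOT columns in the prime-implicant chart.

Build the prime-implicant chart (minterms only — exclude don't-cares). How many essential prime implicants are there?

5

size-2^0 implicants → 00000(✓)  00001(✓)  01000(✓)  01001(✓)  01010(✓)  01011(✓)  01100(✓)  01101(✓)  01111(✓)  10000(✓)  10011(✓)  10101(✓)  10111(✓)  11000(✓)  11100(✓)  11101(✓)
size-2^1 implicants → -0000(✓)  -1000(✓)  -1100(✓)  -1101(✓)  0-000(✓)  0-001(✓)  0000-(✓)  01-00(✓)  01-01(✓)  01-11(✓)  010-0(✓)  010-1(✓)  0100-(✓)  0101-(✓)  011-1(✓)  0110-(✓)  1-000(✓)  1-101  10-11  101-1  11-00(✓)  1110-(✓)
size-2^2 implicants → --000  -1-00  -110-  0-00-  01--1  01-0-  010--
Unchecked terms (primes): --000, -1-00, -110-, 0-00-, 01--1, 01-0-, 010--, 1-101, 10-11, 101-1
Minterm coverage:
  m0 ⊆ --000,0-00-
  m1 ⊆ 0-00- [E]
  m8 ⊆ --000,-1-00,0-00-,01-0-,010--
  m10 ⊆ 010-- [E]
  m11 ⊆ 01--1,010--
  m12 ⊆ -1-00,-110-,01-0-
  m13 ⊆ -110-,01--1,01-0-
  m15 ⊆ 01--1 [E]
  m16 ⊆ --000 [E]
  m19 ⊆ 10-11 [E]
  m21 ⊆ 1-101,101-1
  m24 ⊆ --000,-1-00
  m28 ⊆ -1-00,-110-
  m29 ⊆ -110-,1-101
E = {--000, 0-00-, 01--1, 010--, 10-11}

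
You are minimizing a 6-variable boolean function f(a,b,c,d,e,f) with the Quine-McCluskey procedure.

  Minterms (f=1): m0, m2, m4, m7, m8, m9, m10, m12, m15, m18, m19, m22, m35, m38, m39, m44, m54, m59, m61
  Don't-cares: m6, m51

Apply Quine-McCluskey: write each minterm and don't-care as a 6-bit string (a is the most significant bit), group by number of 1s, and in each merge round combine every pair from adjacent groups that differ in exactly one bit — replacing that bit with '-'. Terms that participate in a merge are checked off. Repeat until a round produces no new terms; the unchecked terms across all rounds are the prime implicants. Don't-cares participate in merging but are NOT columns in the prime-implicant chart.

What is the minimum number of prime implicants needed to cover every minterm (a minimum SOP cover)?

size-2^0 implicants → 000000(✓)  000010(✓)  000100(✓)  000110(✓)  000111(✓)  001000(✓)  001001(✓)  001010(✓)  001100(✓)  001111(✓)  010010(✓)  010011(✓)  010110(✓)  100011(✓)  100110(✓)  100111(✓)  101100(✓)  110011(✓)  110110(✓)  111011(✓)  111101
size-2^1 implicants → -00110(✓)  -00111(✓)  -01100  -10011  -10110(✓)  0-0010(✓)  0-0110(✓)  00-000(✓)  00-010(✓)  00-100(✓)  00-111  000-00(✓)  000-10(✓)  0000-0(✓)  0001-0(✓)  00011-(✓)  001-00(✓)  0010-0(✓)  00100-  010-10(✓)  01001-  1-0011  1-0110(✓)  100-11  10011-(✓)  11-011
size-2^2 implicants → --0110  -0011-  0-0-10  00--00  00-0-0  000--0
Unchecked terms (primes): --0110, -0011-, -01100, -10011, 0-0-10, 00--00, 00-0-0, 00-111, 000--0, 00100-, 01001-, 1-0011, 100-11, 11-011, 111101
Minterm coverage:
  m0 ⊆ 00--00,00-0-0,000--0
  m2 ⊆ 0-0-10,00-0-0,000--0
  m4 ⊆ 00--00,000--0
  m7 ⊆ -0011-,00-111
  m8 ⊆ 00--00,00-0-0,00100-
  m9 ⊆ 00100- [E]
  m10 ⊆ 00-0-0 [E]
  m12 ⊆ -01100,00--00
  m15 ⊆ 00-111 [E]
  m18 ⊆ 0-0-10,01001-
  m19 ⊆ -10011,01001-
  m22 ⊆ --0110,0-0-10
  m35 ⊆ 1-0011,100-11
  m38 ⊆ --0110,-0011-
  m39 ⊆ -0011-,100-11
  m44 ⊆ -01100 [E]
  m54 ⊆ --0110 [E]
  m59 ⊆ 11-011 [E]
  m61 ⊆ 111101 [E]
E = {--0110, -01100, 00-0-0, 00-111, 00100-, 11-011, 111101}
Petrick residual → 00--00, 01001-, 100-11
Cover = c'def' + b'cde'f' + a'b'e'f' + a'b'd'f' + a'b'def + a'b'cd'e' + a'bc'd'e + ab'c'ef + abd'ef + abcde'f  |cover|=10

10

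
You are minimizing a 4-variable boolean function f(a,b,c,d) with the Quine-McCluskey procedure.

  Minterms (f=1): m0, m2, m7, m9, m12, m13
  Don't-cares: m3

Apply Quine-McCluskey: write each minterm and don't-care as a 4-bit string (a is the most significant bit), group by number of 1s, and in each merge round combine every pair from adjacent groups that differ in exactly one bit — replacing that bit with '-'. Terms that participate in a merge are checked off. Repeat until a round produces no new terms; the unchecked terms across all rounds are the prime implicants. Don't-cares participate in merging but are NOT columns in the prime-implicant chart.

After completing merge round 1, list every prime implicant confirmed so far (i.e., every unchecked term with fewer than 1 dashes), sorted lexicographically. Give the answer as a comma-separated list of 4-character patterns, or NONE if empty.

NONE

Round 0: 0000✓ 0010✓ 0011✓ 0111✓ 1001✓ 1100✓ 1101✓
Round 1: 0-11 00-0 001- 1-01 110-
PIs = {0-11, 00-0, 001-, 1-01, 110-}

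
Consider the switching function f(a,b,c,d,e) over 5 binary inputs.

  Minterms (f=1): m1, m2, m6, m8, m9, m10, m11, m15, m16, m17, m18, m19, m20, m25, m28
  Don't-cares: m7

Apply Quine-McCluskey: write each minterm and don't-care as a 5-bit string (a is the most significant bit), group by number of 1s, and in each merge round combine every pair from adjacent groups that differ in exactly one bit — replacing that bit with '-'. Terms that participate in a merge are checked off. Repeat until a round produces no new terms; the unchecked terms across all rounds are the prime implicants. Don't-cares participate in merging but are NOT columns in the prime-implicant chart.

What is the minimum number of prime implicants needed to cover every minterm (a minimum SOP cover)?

6

Round 0: 00001✓ 00010✓ 00110✓ 00111✓ 01000✓ 01001✓ 01010✓ 01011✓ 01111✓ 10000✓ 10001✓ 10010✓ 10011✓ 10100✓ 11001✓ 11100✓
Round 1: -0001✓ -0010 -1001✓ 0-001✓ 0-010 0-111 00-10 0011- 01-11 010-0✓ 010-1✓ 0100-✓ 0101-✓ 1-001✓ 1-100 10-00 100-0✓ 100-1✓ 1000-✓ 1001-✓
Round 2: --001 010-- 100--
PIs = {--001, -0010, 0-010, 0-111, 00-10, 0011-, 01-11, 010--, 1-100, 10-00, 100--}
Coverage chart:
  m1: --001 ←essential
  m2: -0010,0-010,00-10
  m6: 00-10,0011-
  m8: 010-- ←essential
  m9: --001,010--
  m10: 0-010,010--
  m11: 01-11,010--
  m15: 0-111,01-11
  m16: 10-00,100--
  m17: --001,100--
  m18: -0010,100--
  m19: 100-- ←essential
  m20: 1-100,10-00
  m25: --001 ←essential
  m28: 1-100 ←essential
Essential: --001, 010--, 1-100, 100--
Petrick residual → 0-111, 00-10
Min cover (6 terms): c'd'e + a'cde + a'b'de' + a'bc' + acd'e' + ab'c'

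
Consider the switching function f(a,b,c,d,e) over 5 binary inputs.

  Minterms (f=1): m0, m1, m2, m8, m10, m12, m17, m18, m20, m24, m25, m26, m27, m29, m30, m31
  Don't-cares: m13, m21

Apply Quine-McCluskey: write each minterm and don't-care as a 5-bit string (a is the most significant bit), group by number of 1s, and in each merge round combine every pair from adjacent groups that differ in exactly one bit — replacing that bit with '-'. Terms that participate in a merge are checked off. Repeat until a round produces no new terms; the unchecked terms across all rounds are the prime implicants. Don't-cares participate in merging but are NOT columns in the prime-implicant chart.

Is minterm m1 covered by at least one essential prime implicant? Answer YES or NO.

Round 0: 00000✓ 00001✓ 00010✓ 01000✓ 01010✓ 01100✓ 01101✓ 10001✓ 10010✓ 10100✓ 10101✓ 11000✓ 11001✓ 11010✓ 11011✓ 11101✓ 11110✓ 11111✓
Round 1: -0001 -0010✓ -1000✓ -1010✓ -1101 0-000✓ 0-010✓ 000-0✓ 0000- 01-00 010-0✓ 0110- 1-001✓ 1-010✓ 1-101✓ 10-01✓ 1010- 11-01✓ 11-10✓ 11-11✓ 110-0✓ 110-1✓ 1100-✓ 1101-✓ 111-1✓ 1111-✓
Round 2: --010 -10-0 0-0-0 1--01 11--1 11-1- 110--
PIs = {--010, -0001, -10-0, -1101, 0-0-0, 0000-, 01-00, 0110-, 1--01, 1010-, 11--1, 11-1-, 110--}
Coverage chart:
  m0: 0-0-0,0000-
  m1: -0001,0000-
  m2: --010,0-0-0
  m8: -10-0,0-0-0,01-00
  m10: --010,-10-0,0-0-0
  m12: 01-00,0110-
  m17: -0001,1--01
  m18: --010 ←essential
  m20: 1010- ←essential
  m24: -10-0,110--
  m25: 1--01,11--1,110--
  m26: --010,-10-0,11-1-,110--
  m27: 11--1,11-1-,110--
  m29: -1101,1--01,11--1
  m30: 11-1- ←essential
  m31: 11--1,11-1-
Essential: --010, 1010-, 11-1-

NO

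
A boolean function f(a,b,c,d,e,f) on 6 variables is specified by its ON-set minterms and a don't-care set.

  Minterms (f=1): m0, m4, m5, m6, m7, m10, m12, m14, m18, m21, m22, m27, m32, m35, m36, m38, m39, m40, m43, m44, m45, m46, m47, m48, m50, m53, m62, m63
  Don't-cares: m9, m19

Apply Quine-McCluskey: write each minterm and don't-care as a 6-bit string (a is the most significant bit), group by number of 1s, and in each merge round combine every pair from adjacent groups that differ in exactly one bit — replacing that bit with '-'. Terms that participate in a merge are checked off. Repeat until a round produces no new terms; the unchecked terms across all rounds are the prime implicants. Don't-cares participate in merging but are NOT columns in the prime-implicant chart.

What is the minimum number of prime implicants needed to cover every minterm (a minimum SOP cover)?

size-2^0 implicants → 000000(✓)  000100(✓)  000101(✓)  000110(✓)  000111(✓)  001001  001010(✓)  001100(✓)  001110(✓)  010010(✓)  010011(✓)  010101(✓)  010110(✓)  011011(✓)  100000(✓)  100011(✓)  100100(✓)  100110(✓)  100111(✓)  101000(✓)  101011(✓)  101100(✓)  101101(✓)  101110(✓)  101111(✓)  110000(✓)  110010(✓)  110101(✓)  111110(✓)  111111(✓)
size-2^1 implicants → -00000(✓)  -00100(✓)  -00110(✓)  -00111(✓)  -01100(✓)  -01110(✓)  -10010  -10101  0-0101  0-0110  00-100(✓)  00-110(✓)  000-00(✓)  0001-0(✓)  0001-1(✓)  00010-(✓)  00011-(✓)  001-10  0011-0(✓)  01-011  010-10  01001-  1-0000  1-1110(✓)  1-1111(✓)  10-000(✓)  10-011(✓)  10-100(✓)  10-110(✓)  10-111(✓)  100-00(✓)  100-11(✓)  1001-0(✓)  10011-(✓)  101-00(✓)  101-11(✓)  1011-0(✓)  1011-1(✓)  10110-(✓)  10111-(✓)  1100-0  11111-(✓)
size-2^2 implicants → -0-100(✓)  -0-110(✓)  -00-00  -001-0(✓)  -0011-  -011-0(✓)  00-1-0(✓)  0001--  1-111-  10--00  10--11  10-1-0(✓)  10-11-  1011--
size-2^3 implicants → -0-1-0
Unchecked terms (primes): -0-1-0, -00-00, -0011-, -10010, -10101, 0-0101, 0-0110, 0001--, 001-10, 001001, 01-011, 010-10, 01001-, 1-0000, 1-111-, 10--00, 10--11, 10-11-, 1011--, 1100-0
Minterm coverage:
  m0 ⊆ -00-00 [E]
  m4 ⊆ -0-1-0,-00-00,0001--
  m5 ⊆ 0-0101,0001--
  m6 ⊆ -0-1-0,-0011-,0-0110,0001--
  m7 ⊆ -0011-,0001--
  m10 ⊆ 001-10 [E]
  m12 ⊆ -0-1-0 [E]
  m14 ⊆ -0-1-0,001-10
  m18 ⊆ -10010,010-10,01001-
  m21 ⊆ -10101,0-0101
  m22 ⊆ 0-0110,010-10
  m27 ⊆ 01-011 [E]
  m32 ⊆ -00-00,1-0000,10--00
  m35 ⊆ 10--11 [E]
  m36 ⊆ -0-1-0,-00-00,10--00
  m38 ⊆ -0-1-0,-0011-,10-11-
  m39 ⊆ -0011-,10--11,10-11-
  m40 ⊆ 10--00 [E]
  m43 ⊆ 10--11 [E]
  m44 ⊆ -0-1-0,10--00,1011--
  m45 ⊆ 1011-- [E]
  m46 ⊆ -0-1-0,1-111-,10-11-,1011--
  m47 ⊆ 1-111-,10--11,10-11-,1011--
  m48 ⊆ 1-0000,1100-0
  m50 ⊆ -10010,1100-0
  m53 ⊆ -10101 [E]
  m62 ⊆ 1-111- [E]
  m63 ⊆ 1-111- [E]
E = {-0-1-0, -00-00, -10101, 001-10, 01-011, 1-111-, 10--00, 10--11, 1011--}
Petrick residual → 0001--, 010-10, 1100-0
Cover = b'df' + b'c'e'f' + bc'de'f + a'b'c'd + a'b'cef' + a'bd'ef + a'bc'ef' + acde + ab'e'f' + ab'ef + ab'cd + abc'd'f'  |cover|=12

12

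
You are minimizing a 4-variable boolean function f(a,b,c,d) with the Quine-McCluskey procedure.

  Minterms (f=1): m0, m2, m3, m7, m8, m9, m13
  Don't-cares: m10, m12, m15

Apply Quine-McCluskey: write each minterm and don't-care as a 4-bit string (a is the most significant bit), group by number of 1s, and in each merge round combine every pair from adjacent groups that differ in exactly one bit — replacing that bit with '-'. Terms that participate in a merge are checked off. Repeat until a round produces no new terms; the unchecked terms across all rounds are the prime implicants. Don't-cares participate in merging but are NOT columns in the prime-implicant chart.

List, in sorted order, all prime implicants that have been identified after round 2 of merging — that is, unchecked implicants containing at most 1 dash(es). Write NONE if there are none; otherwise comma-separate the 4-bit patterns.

size-2^0 implicants → 0000(✓)  0010(✓)  0011(✓)  0111(✓)  1000(✓)  1001(✓)  1010(✓)  1100(✓)  1101(✓)  1111(✓)
size-2^1 implicants → -000(✓)  -010(✓)  -111  0-11  00-0(✓)  001-  1-00(✓)  1-01(✓)  10-0(✓)  100-(✓)  11-1  110-(✓)
size-2^2 implicants → -0-0  1-0-
Unchecked terms (primes): -0-0, -111, 0-11, 001-, 1-0-, 11-1

-111, 0-11, 001-, 11-1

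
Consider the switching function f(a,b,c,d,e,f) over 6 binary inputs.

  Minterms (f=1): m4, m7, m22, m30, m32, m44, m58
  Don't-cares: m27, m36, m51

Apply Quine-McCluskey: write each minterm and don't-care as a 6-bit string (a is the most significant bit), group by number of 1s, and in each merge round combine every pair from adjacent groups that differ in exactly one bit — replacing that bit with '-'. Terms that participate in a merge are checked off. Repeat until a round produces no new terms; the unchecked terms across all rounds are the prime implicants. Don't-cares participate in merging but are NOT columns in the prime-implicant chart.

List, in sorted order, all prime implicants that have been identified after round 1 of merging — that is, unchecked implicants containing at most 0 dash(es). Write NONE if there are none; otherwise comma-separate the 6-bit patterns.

size-2^0 implicants → 000100(✓)  000111  010110(✓)  011011  011110(✓)  100000(✓)  100100(✓)  101100(✓)  110011  111010
size-2^1 implicants → -00100  01-110  10-100  100-00
Unchecked terms (primes): -00100, 000111, 01-110, 011011, 10-100, 100-00, 110011, 111010

000111, 011011, 110011, 111010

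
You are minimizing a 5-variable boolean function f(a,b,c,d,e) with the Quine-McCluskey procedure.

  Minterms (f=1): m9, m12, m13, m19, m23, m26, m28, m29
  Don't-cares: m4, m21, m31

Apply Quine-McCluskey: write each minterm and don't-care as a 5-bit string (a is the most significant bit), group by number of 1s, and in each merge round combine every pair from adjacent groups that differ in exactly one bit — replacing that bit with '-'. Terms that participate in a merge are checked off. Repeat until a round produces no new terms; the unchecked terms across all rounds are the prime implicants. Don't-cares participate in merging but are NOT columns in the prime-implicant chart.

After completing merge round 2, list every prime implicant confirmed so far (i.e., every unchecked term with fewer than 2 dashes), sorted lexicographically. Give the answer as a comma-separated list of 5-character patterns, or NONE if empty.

[col 0] 00100*, 01001*, 01100*, 01101*, 10011*, 10101*, 10111*, 11010, 11100*, 11101*, 11111*
[col 1] -1100*, -1101*, 0-100, 01-01, 0110-*, 1-101*, 1-111*, 10-11, 101-1*, 111-1*, 1110-*
[col 2] -110-, 1-1-1
Prime implicants: -110-, 0-100, 01-01, 1-1-1, 10-11, 11010

0-100, 01-01, 10-11, 11010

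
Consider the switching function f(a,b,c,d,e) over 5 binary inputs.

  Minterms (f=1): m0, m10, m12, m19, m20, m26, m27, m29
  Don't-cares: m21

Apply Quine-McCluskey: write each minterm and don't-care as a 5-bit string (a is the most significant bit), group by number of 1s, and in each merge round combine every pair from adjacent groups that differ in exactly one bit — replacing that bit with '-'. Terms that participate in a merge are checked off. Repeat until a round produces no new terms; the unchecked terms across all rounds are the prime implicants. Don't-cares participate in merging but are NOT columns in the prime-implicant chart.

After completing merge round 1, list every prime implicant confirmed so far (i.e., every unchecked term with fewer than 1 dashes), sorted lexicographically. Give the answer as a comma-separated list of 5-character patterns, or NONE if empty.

size-2^0 implicants → 00000  01010(✓)  01100  10011(✓)  10100(✓)  10101(✓)  11010(✓)  11011(✓)  11101(✓)
size-2^1 implicants → -1010  1-011  1-101  1010-  1101-
Unchecked terms (primes): -1010, 00000, 01100, 1-011, 1-101, 1010-, 1101-

00000, 01100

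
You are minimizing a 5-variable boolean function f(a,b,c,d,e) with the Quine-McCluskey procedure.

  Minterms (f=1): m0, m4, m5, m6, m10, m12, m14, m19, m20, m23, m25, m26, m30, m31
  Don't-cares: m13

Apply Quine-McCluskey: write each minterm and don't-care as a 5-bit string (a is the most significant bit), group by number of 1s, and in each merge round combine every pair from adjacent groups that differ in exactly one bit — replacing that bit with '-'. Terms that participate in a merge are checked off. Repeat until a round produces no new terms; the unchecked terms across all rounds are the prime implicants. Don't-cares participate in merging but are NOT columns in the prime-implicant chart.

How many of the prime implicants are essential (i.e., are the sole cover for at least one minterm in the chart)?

Round 0: 00000✓ 00100✓ 00101✓ 00110✓ 01010✓ 01100✓ 01101✓ 01110✓ 10011✓ 10100✓ 10111✓ 11001 11010✓ 11110✓ 11111✓
Round 1: -0100 -1010✓ -1110✓ 0-100✓ 0-101✓ 0-110✓ 00-00 001-0✓ 0010-✓ 01-10✓ 011-0✓ 0110-✓ 1-111 10-11 11-10✓ 1111-
Round 2: -1-10 0-1-0 0-10-
PIs = {-0100, -1-10, 0-1-0, 0-10-, 00-00, 1-111, 10-11, 11001, 1111-}
Coverage chart:
  m0: 00-00 ←essential
  m4: -0100,0-1-0,0-10-,00-00
  m5: 0-10- ←essential
  m6: 0-1-0 ←essential
  m10: -1-10 ←essential
  m12: 0-1-0,0-10-
  m14: -1-10,0-1-0
  m19: 10-11 ←essential
  m20: -0100 ←essential
  m23: 1-111,10-11
  m25: 11001 ←essential
  m26: -1-10 ←essential
  m30: -1-10,1111-
  m31: 1-111,1111-
Essential: -0100, -1-10, 0-1-0, 0-10-, 00-00, 10-11, 11001

7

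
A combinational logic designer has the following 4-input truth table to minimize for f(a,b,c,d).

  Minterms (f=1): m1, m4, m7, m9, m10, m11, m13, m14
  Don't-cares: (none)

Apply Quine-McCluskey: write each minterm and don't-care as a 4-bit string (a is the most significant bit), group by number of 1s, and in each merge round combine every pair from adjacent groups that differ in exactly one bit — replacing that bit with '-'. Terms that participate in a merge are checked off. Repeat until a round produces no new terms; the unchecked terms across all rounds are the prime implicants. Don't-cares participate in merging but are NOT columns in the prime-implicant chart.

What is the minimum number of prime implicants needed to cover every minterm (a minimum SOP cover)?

6

[col 0] 0001*, 0100, 0111, 1001*, 1010*, 1011*, 1101*, 1110*
[col 1] -001, 1-01, 1-10, 10-1, 101-
Prime implicants: -001, 0100, 0111, 1-01, 1-10, 10-1, 101-
PI chart (minterm → PIs covering it):
  1 | -001  (sole → essential)
  4 | 0100  (sole → essential)
  7 | 0111  (sole → essential)
  9 | -001,1-01,10-1
  10 | 1-10,101-
  11 | 10-1,101-
  13 | 1-01  (sole → essential)
  14 | 1-10  (sole → essential)
Essential prime implicants: -001, 0100, 0111, 1-01, 1-10
Petrick residual → 10-1
Minimum SOP uses 6 PIs: b'c'd + a'bc'd' + a'bcd + ac'd + acd' + ab'd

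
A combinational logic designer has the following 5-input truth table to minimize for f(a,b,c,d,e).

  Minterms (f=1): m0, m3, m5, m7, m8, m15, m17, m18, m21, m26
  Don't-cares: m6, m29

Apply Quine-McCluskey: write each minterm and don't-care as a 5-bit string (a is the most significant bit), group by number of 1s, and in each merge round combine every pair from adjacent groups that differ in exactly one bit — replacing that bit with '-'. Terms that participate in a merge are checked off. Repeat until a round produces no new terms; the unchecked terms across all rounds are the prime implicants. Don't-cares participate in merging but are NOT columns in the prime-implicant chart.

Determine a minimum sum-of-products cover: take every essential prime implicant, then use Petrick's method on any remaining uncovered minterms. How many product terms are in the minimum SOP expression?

[col 0] 00000*, 00011*, 00101*, 00110*, 00111*, 01000*, 01111*, 10001*, 10010*, 10101*, 11010*, 11101*
[col 1] -0101, 0-000, 0-111, 00-11, 001-1, 0011-, 1-010, 1-101, 10-01
Prime implicants: -0101, 0-000, 0-111, 00-11, 001-1, 0011-, 1-010, 1-101, 10-01
PI chart (minterm → PIs covering it):
  0 | 0-000  (sole → essential)
  3 | 00-11  (sole → essential)
  5 | -0101,001-1
  7 | 0-111,00-11,001-1,0011-
  8 | 0-000  (sole → essential)
  15 | 0-111  (sole → essential)
  17 | 10-01  (sole → essential)
  18 | 1-010  (sole → essential)
  21 | -0101,1-101,10-01
  26 | 1-010  (sole → essential)
Essential prime implicants: 0-000, 0-111, 00-11, 1-010, 10-01
Petrick residual → -0101
Minimum SOP uses 6 PIs: b'cd'e + a'c'd'e' + a'cde + a'b'de + ac'de' + ab'd'e

6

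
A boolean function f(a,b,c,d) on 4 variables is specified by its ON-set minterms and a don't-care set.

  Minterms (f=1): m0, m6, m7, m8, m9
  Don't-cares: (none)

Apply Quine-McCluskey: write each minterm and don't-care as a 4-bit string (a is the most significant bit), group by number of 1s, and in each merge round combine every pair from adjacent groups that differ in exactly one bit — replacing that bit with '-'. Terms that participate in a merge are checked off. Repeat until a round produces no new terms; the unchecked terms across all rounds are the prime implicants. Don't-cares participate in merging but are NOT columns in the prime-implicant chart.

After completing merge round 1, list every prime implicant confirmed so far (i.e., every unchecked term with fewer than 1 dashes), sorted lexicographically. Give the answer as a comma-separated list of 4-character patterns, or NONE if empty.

[col 0] 0000*, 0110*, 0111*, 1000*, 1001*
[col 1] -000, 011-, 100-
Prime implicants: -000, 011-, 100-

NONE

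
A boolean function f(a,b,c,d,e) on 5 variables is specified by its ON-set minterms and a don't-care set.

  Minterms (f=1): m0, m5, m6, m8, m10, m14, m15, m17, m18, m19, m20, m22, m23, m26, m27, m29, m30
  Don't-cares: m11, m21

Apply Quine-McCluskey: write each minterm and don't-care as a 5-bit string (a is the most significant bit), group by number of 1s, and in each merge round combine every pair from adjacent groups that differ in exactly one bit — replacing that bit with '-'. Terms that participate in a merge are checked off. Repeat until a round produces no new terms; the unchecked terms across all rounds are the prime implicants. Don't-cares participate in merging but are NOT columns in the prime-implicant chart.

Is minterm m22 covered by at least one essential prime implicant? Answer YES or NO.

YES

Round 0: 00000✓ 00101✓ 00110✓ 01000✓ 01010✓ 01011✓ 01110✓ 01111✓ 10001✓ 10010✓ 10011✓ 10100✓ 10101✓ 10110✓ 10111✓ 11010✓ 11011✓ 11101✓ 11110✓
Round 1: -0101 -0110✓ -1010✓ -1011✓ -1110✓ 0-000 0-110✓ 01-10✓ 01-11✓ 010-0 0101-✓ 0111-✓ 1-010✓ 1-011✓ 1-101 1-110✓ 10-01✓ 10-10✓ 10-11✓ 100-1✓ 1001-✓ 101-0✓ 101-1✓ 1010-✓ 1011-✓ 11-10✓ 1101-✓
Round 2: --110 -1-10 -101- 01-1- 1--10 1-01- 10--1 10-1- 101--
PIs = {--110, -0101, -1-10, -101-, 0-000, 01-1-, 010-0, 1--10, 1-01-, 1-101, 10--1, 10-1-, 101--}
Coverage chart:
  m0: 0-000 ←essential
  m5: -0101 ←essential
  m6: --110 ←essential
  m8: 0-000,010-0
  m10: -1-10,-101-,01-1-,010-0
  m14: --110,-1-10,01-1-
  m15: 01-1- ←essential
  m17: 10--1 ←essential
  m18: 1--10,1-01-,10-1-
  m19: 1-01-,10--1,10-1-
  m20: 101-- ←essential
  m22: --110,1--10,10-1-,101--
  m23: 10--1,10-1-,101--
  m26: -1-10,-101-,1--10,1-01-
  m27: -101-,1-01-
  m29: 1-101 ←essential
  m30: --110,-1-10,1--10
Essential: --110, -0101, 0-000, 01-1-, 1-101, 10--1, 101--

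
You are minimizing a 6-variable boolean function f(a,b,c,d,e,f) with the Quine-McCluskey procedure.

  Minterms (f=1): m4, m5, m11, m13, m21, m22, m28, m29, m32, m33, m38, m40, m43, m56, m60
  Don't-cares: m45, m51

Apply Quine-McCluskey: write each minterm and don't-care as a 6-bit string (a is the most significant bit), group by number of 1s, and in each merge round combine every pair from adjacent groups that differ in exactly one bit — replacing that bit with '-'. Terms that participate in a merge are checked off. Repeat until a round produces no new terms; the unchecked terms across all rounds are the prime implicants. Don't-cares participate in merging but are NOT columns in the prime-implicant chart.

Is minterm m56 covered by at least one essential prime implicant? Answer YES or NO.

size-2^0 implicants → 000100(✓)  000101(✓)  001011(✓)  001101(✓)  010101(✓)  010110  011100(✓)  011101(✓)  100000(✓)  100001(✓)  100110  101000(✓)  101011(✓)  101101(✓)  110011  111000(✓)  111100(✓)
size-2^1 implicants → -01011  -01101  -11100  0-0101(✓)  0-1101(✓)  00-101(✓)  00010-  01-101(✓)  01110-  1-1000  10-000  10000-  111-00
size-2^2 implicants → 0--101
Unchecked terms (primes): -01011, -01101, -11100, 0--101, 00010-, 010110, 01110-, 1-1000, 10-000, 10000-, 100110, 110011, 111-00
Minterm coverage:
  m4 ⊆ 00010- [E]
  m5 ⊆ 0--101,00010-
  m11 ⊆ -01011 [E]
  m13 ⊆ -01101,0--101
  m21 ⊆ 0--101 [E]
  m22 ⊆ 010110 [E]
  m28 ⊆ -11100,01110-
  m29 ⊆ 0--101,01110-
  m32 ⊆ 10-000,10000-
  m33 ⊆ 10000- [E]
  m38 ⊆ 100110 [E]
  m40 ⊆ 1-1000,10-000
  m43 ⊆ -01011 [E]
  m56 ⊆ 1-1000,111-00
  m60 ⊆ -11100,111-00
E = {-01011, 0--101, 00010-, 010110, 10000-, 100110}

NO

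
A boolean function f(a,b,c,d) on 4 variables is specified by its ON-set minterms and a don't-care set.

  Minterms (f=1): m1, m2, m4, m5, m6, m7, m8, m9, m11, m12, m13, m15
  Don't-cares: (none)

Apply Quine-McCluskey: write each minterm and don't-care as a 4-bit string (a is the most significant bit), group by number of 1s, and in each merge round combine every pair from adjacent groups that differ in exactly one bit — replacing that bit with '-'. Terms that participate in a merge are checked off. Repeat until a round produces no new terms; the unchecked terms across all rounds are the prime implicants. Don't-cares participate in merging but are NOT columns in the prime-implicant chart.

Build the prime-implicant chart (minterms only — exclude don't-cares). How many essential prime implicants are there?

[col 0] 0001*, 0010*, 0100*, 0101*, 0110*, 0111*, 1000*, 1001*, 1011*, 1100*, 1101*, 1111*
[col 1] -001*, -100*, -101*, -111*, 0-01*, 0-10, 01-0*, 01-1*, 010-*, 011-*, 1-00*, 1-01*, 1-11*, 10-1*, 100-*, 11-1*, 110-*
[col 2] --01, -1-1, -10-, 01--, 1--1, 1-0-
Prime implicants: --01, -1-1, -10-, 0-10, 01--, 1--1, 1-0-
PI chart (minterm → PIs covering it):
  1 | --01  (sole → essential)
  2 | 0-10  (sole → essential)
  4 | -10-,01--
  5 | --01,-1-1,-10-,01--
  6 | 0-10,01--
  7 | -1-1,01--
  8 | 1-0-  (sole → essential)
  9 | --01,1--1,1-0-
  11 | 1--1  (sole → essential)
  12 | -10-,1-0-
  13 | --01,-1-1,-10-,1--1,1-0-
  15 | -1-1,1--1
Essential prime implicants: --01, 0-10, 1--1, 1-0-

4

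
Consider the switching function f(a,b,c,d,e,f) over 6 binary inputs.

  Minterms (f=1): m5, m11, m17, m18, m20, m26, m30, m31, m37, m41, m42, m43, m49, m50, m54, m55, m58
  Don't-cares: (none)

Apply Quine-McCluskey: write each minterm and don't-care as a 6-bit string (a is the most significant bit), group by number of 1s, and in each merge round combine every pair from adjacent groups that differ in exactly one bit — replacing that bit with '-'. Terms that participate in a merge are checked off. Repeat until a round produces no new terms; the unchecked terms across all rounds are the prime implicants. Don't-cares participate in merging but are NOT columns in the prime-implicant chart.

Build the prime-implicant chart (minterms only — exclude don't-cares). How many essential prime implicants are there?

size-2^0 implicants → 000101(✓)  001011(✓)  010001(✓)  010010(✓)  010100  011010(✓)  011110(✓)  011111(✓)  100101(✓)  101001(✓)  101010(✓)  101011(✓)  110001(✓)  110010(✓)  110110(✓)  110111(✓)  111010(✓)
size-2^1 implicants → -00101  -01011  -10001  -10010(✓)  -11010(✓)  01-010(✓)  011-10  01111-  1-1010  1010-1  10101-  11-010(✓)  110-10  11011-
size-2^2 implicants → -1-010
Unchecked terms (primes): -00101, -01011, -1-010, -10001, 010100, 011-10, 01111-, 1-1010, 1010-1, 10101-, 110-10, 11011-
Minterm coverage:
  m5 ⊆ -00101 [E]
  m11 ⊆ -01011 [E]
  m17 ⊆ -10001 [E]
  m18 ⊆ -1-010 [E]
  m20 ⊆ 010100 [E]
  m26 ⊆ -1-010,011-10
  m30 ⊆ 011-10,01111-
  m31 ⊆ 01111- [E]
  m37 ⊆ -00101 [E]
  m41 ⊆ 1010-1 [E]
  m42 ⊆ 1-1010,10101-
  m43 ⊆ -01011,1010-1,10101-
  m49 ⊆ -10001 [E]
  m50 ⊆ -1-010,110-10
  m54 ⊆ 110-10,11011-
  m55 ⊆ 11011- [E]
  m58 ⊆ -1-010,1-1010
E = {-00101, -01011, -1-010, -10001, 010100, 01111-, 1010-1, 11011-}

8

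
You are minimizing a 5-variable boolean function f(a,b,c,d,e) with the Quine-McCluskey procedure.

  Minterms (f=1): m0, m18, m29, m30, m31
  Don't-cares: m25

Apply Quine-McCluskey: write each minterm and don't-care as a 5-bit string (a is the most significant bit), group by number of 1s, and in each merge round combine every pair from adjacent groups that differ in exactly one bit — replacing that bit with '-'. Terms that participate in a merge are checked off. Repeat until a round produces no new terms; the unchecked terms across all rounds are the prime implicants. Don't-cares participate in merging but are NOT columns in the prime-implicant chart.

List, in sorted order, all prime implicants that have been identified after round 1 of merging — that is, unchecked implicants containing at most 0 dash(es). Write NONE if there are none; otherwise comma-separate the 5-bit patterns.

00000, 10010

Round 0: 00000 10010 11001✓ 11101✓ 11110✓ 11111✓
Round 1: 11-01 111-1 1111-
PIs = {00000, 10010, 11-01, 111-1, 1111-}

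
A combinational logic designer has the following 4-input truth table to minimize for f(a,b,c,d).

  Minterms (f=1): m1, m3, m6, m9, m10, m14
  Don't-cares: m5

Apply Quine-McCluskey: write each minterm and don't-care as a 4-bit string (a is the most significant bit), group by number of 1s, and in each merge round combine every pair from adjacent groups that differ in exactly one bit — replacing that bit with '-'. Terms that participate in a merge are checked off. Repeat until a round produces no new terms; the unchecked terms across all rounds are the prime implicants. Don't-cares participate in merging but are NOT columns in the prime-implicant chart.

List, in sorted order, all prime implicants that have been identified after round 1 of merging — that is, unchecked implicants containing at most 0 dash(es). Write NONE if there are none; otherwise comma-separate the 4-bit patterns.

Round 0: 0001✓ 0011✓ 0101✓ 0110✓ 1001✓ 1010✓ 1110✓
Round 1: -001 -110 0-01 00-1 1-10
PIs = {-001, -110, 0-01, 00-1, 1-10}

NONE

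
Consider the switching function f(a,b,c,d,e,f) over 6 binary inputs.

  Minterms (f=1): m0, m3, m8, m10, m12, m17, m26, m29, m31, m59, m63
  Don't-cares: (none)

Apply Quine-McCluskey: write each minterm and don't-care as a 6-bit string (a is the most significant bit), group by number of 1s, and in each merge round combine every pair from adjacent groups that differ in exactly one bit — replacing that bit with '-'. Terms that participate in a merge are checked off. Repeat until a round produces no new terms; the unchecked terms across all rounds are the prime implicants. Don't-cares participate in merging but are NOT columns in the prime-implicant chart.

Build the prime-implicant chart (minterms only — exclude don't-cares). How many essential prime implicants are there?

7

size-2^0 implicants → 000000(✓)  000011  001000(✓)  001010(✓)  001100(✓)  010001  011010(✓)  011101(✓)  011111(✓)  111011(✓)  111111(✓)
size-2^1 implicants → -11111  0-1010  00-000  001-00  0010-0  0111-1  111-11
Unchecked terms (primes): -11111, 0-1010, 00-000, 000011, 001-00, 0010-0, 010001, 0111-1, 111-11
Minterm coverage:
  m0 ⊆ 00-000 [E]
  m3 ⊆ 000011 [E]
  m8 ⊆ 00-000,001-00,0010-0
  m10 ⊆ 0-1010,0010-0
  m12 ⊆ 001-00 [E]
  m17 ⊆ 010001 [E]
  m26 ⊆ 0-1010 [E]
  m29 ⊆ 0111-1 [E]
  m31 ⊆ -11111,0111-1
  m59 ⊆ 111-11 [E]
  m63 ⊆ -11111,111-11
E = {0-1010, 00-000, 000011, 001-00, 010001, 0111-1, 111-11}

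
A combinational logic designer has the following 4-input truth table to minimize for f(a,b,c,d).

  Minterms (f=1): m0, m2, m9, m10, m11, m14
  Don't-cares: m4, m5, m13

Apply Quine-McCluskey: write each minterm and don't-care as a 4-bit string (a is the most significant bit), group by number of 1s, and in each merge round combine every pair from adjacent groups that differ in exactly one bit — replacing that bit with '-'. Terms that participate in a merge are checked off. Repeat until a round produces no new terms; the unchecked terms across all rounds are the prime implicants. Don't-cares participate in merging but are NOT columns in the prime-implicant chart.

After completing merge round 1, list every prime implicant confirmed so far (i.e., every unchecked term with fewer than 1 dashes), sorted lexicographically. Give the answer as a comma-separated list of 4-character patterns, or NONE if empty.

[col 0] 0000*, 0010*, 0100*, 0101*, 1001*, 1010*, 1011*, 1101*, 1110*
[col 1] -010, -101, 0-00, 00-0, 010-, 1-01, 1-10, 10-1, 101-
Prime implicants: -010, -101, 0-00, 00-0, 010-, 1-01, 1-10, 10-1, 101-

NONE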